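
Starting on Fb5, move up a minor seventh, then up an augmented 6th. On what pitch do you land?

A minor seventh up from Fb5 is Ebb6.
Up an augmented sixth from Ebb6: C7 (10 semitones up).

C7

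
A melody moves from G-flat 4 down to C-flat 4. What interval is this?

Descending from Gb4 to Cb4 is the same interval as ascending Cb4 to Gb4.
C to G spans five letter names (C-D-E-F-G), so the interval is some kind of fifth.
The perfect fifth spans 7 semitones, and Cb4 to Gb4 is exactly 7 semitones — so this is a perfect fifth.

P5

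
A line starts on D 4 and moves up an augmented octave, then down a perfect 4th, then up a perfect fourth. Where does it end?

An augmented octave up from D4 is D#5.
D#5 down a perfect fourth → A#4 (5 semitones).
Up a perfect fourth from A#4: D#5 (5 semitones up).

D sharp 5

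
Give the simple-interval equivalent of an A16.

Subtracting seven from the interval number removes an octave: 16 − 14 = 2.
Quality carries through unchanged, so the simple form is an augmented second.

augmented second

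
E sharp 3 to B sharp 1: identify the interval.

Descending from E#3 to B#1 is the same interval as ascending B#1 to E#3.
B to E spans four letter names (B-C-D-E), plus an octave — that makes it an eleventh of some quality.
The perfect eleventh spans 17 semitones, and B#1 to E#3 is exactly 17 semitones — so this is a perfect eleventh.
(Equivalently, a compound perfect fourth: a perfect fourth plus an octave.)

perfect 11th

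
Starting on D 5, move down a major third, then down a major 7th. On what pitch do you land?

C flat 4

Down a major third from D5: Bb4 (4 semitones down).
A major seventh down from Bb4 is Cb4.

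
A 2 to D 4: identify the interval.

perfect 11th

A to D spans four letter names (A-B-C-D), plus an octave: an eleventh.
Counting semitones, A2→D4 is 17, which is the perfect eleventh.
(Equivalently, a compound perfect fourth: a perfect fourth plus an octave.)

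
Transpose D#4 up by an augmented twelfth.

Counting five letter names plus an octave up from D lands on A.
An augmented twelfth spans 20 semitones, so from D#4 the target pitch is A##5.

A##5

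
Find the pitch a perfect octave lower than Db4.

For an octave the letter name doesn't change: still D, an octave down.
A perfect octave spans 12 semitones, so from Db4 the target pitch is Db3.

Db3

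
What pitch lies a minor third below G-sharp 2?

Counting three letter names down from G lands on E.
A minor third spans 3 semitones, so from G#2 the target pitch is E#2.

E-sharp 2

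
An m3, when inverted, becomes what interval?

Inverted interval numbers add to nine, so a third pairs with a sixth (3 + 6 = 9).
The quality also flips — minor becomes major — giving a major sixth.

major sixth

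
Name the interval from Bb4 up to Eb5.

perfect 4th

B to E spans four letter names (B-C-D-E): a fourth.
Bb4 to Eb5 is 5 semitones, matching the perfect fourth exactly, so the quality is perfect.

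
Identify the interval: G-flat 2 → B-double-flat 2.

minor third

G to B spans three letter names (G-A-B): a third.
Gb2 to Bbb2 is 3 semitones, a half step short of the major third (4), so this is minor.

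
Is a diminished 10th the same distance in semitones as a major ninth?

Yes

A diminished tenth = 14 semitones = a major ninth; enharmonically equal.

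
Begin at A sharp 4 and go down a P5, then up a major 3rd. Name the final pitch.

A#4 down a perfect fifth → D#4 (7 semitones).
A major third up from D#4 is F##4.

F double-sharp 4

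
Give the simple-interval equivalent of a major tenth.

M3

Take out an octave (7 from the number): 10 − 7 = 3.
So a major tenth is an octave plus a major third. The quality is unchanged.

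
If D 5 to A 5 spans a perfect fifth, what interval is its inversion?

The rule of nine gives the new number: 9 − 5 = 4, so a fifth becomes a fourth.
Quality inverts too: perfect stays perfect. That makes the inversion a perfect fourth.

perfect fourth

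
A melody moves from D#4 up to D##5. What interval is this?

D to D is the same letter name, plus an octave: an octave.
The perfect octave is 12 semitones; here we have 13, one semitone wider: augmented.

augmented octave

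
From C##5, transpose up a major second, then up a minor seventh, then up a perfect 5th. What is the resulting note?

G##6

C##5 up a major second → D##5 (2 semitones).
D##5 up a minor seventh → C##6 (10 semitones).
C##6 up a perfect fifth → G##6 (7 semitones).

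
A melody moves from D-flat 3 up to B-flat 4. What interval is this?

major 13th

D to B spans six letter names (D-E-F-G-A-B), plus an octave — that makes it a thirteenth of some quality.
Db3 to Bb4 is 21 semitones, matching the major thirteenth exactly, so the quality is major.
(Equivalently, a compound major sixth: a major sixth plus an octave.)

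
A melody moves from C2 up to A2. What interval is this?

major 6th

C to A spans six letter names (C-D-E-F-G-A) — that makes it a sixth of some quality.
The major sixth spans 9 semitones, and C2 to A2 is exactly 9 semitones — so this is a major sixth.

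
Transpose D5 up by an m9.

Counting two letter names plus an octave up from D lands on E.
A minor ninth is 13 semitones; 13 semitones up from D5 gives Eb6.

Eb6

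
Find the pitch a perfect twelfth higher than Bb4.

Counting five letter names plus an octave up from B lands on F.
A perfect twelfth spans 19 semitones, so from Bb4 the target pitch is F6.

F6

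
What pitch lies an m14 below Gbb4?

The fourteenth's letter: G down seven letter names plus an octave → A.
A minor fourteenth spans 22 semitones, so from Gbb4 the target pitch is Abb2.

Abb2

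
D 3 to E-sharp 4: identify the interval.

augmented ninth

D to E spans two letter names (D-E), plus an octave — that makes it a ninth of some quality.
D3 to E#4 spans 15 semitones — one semitone wider than the major ninth (14) — giving an augmented ninth.
(Equivalently, a compound augmented second: an augmented second plus an octave.)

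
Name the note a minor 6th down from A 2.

C-sharp 2

The sixth takes the letter from A down to C.
A minor sixth is 8 semitones; 8 semitones down from A2 gives C#2.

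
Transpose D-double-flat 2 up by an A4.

G-flat 2

Counting four letter names up from D lands on G.
An augmented fourth is 6 semitones; 6 semitones up from Dbb2 gives Gb2.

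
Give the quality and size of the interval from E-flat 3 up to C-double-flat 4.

diminished 6th

E to C spans six letter names (E-F-G-A-B-C): a sixth.
A major sixth would be 9 semitones; Eb3 to Cbb4 is 7, two semitones narrower, so the interval is diminished.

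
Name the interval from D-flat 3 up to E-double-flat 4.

minor ninth

D to E spans two letter names (D-E), plus an octave — that makes it a ninth of some quality.
At 13 semitones, Db3→Ebb4 falls one short of a major ninth: minor.
(Equivalently, a compound minor second: a minor second plus an octave.)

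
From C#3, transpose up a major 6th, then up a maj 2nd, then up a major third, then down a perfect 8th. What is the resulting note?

D##3

Up a major sixth from C#3: A#3 (9 semitones up).
Up a major second from A#3: B#3 (2 semitones up).
B#3 up a major third → D##4 (4 semitones).
A perfect octave down from D##4 is D##3.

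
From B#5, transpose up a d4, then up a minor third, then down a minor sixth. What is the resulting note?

Up a diminished fourth from B#5: E6 (4 semitones up).
Up a minor third from E6: G6 (3 semitones up).
A minor sixth down from G6 is B5.

B5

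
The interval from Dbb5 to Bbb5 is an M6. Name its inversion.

The rule of nine gives the new number: 9 − 6 = 3, so a sixth becomes a third.
Quality inverts too: major becomes minor. That makes the inversion a minor third.

m3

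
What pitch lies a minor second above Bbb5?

Cbb6

Two letter names up from B: C.
A minor second is 1 semitone; 1 semitone up from Bbb5 gives Cbb6.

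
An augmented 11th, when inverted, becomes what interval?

First reduce the compound augmented eleventh to its simple form, an augmented fourth.
Interval numbers invert to sum to nine: 4 + 5 = 9, so a fourth inverts to a fifth.
The quality also flips — augmented becomes diminished — giving a diminished fifth.

diminished 5th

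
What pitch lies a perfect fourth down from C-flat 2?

G-flat 1

Four letter names down from C: G.
A perfect fourth spans 5 semitones, so from Cb2 the target pitch is Gb1.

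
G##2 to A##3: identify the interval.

major 9th

G to A spans two letter names (G-A), plus an octave — that makes it a ninth of some quality.
G##2 to A##3 is 14 semitones, matching the major ninth exactly, so the quality is major.
(Equivalently, a compound major second: a major second plus an octave.)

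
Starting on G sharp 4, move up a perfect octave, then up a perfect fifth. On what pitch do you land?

D sharp 6

Up a perfect octave from G#4: G#5 (12 semitones up).
Up a perfect fifth from G#5: D#6 (7 semitones up).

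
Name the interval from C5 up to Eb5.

C to E spans three letter names (C-D-E): a third.
C5 to Eb5 is 3 semitones, a half step short of the major third (4), so this is minor.

minor third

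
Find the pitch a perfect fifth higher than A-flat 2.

E-flat 3

Five letter names up from A: E.
Moving 7 semitones up from Ab2 (the size of a perfect fifth) reaches Eb3.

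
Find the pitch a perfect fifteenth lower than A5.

A3

For a fifteenth the letter name doesn't change: still A, two octaves down.
Moving 24 semitones down from A5 (the size of a perfect fifteenth) reaches A3.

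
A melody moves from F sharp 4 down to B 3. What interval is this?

perfect fifth

Descending from F#4 to B3 is the same interval as ascending B3 to F#4.
B to F spans five letter names (B-C-D-E-F) — that makes it a fifth of some quality.
The perfect fifth spans 7 semitones, and B3 to F#4 is exactly 7 semitones — so this is a perfect fifth.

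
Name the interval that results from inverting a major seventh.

m2

Inverted interval numbers add to nine, so a seventh pairs with a second (7 + 2 = 9).
Quality inverts too: major becomes minor. That makes the inversion a minor second.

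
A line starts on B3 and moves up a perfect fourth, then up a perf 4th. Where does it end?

Up a perfect fourth from B3: E4 (5 semitones up).
A perfect fourth up from E4 is A4.

A4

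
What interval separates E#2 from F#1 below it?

major seventh

Descending from E#2 to F#1 is the same interval as ascending F#1 to E#2.
F to E spans seven letter names (F-G-A-B-C-D-E), so the interval is some kind of seventh.
F#1 to E#2 is 11 semitones, matching the major seventh exactly, so the quality is major.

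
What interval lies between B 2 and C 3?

B to C spans two letter names (B-C), so the interval is some kind of second.
B2 to C3 is 1 semitone, a half step short of the major second (2), so this is minor.

minor 2nd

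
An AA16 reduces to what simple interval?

Subtracting seven from the interval number removes an octave: 16 − 14 = 2.
So a doubly augmented sixteenth is 2 octaves plus a doubly augmented second. The quality is unchanged.

doubly augmented second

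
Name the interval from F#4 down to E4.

M2

Descending from F#4 to E4 is the same interval as ascending E4 to F#4.
E to F spans two letter names (E-F), so the interval is some kind of second.
E4 to F#4 is 2 semitones, matching the major second exactly, so the quality is major.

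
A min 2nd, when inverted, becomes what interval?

M7

Interval numbers invert to sum to nine: 2 + 7 = 9, so a second inverts to a seventh.
And minor becomes major under inversion, so we get a major seventh.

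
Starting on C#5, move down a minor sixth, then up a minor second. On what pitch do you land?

C#5 down a minor sixth → E#4 (8 semitones).
E#4 up a minor second → F#4 (1 semitone).

F#4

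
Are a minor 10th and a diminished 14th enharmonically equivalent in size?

A minor tenth is 15 semitones but a diminished fourteenth is 21 semitones — different sizes.

No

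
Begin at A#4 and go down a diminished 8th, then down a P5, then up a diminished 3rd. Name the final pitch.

F#3

A diminished octave down from A#4 is A##3.
A##3 down a perfect fifth → D##3 (7 semitones).
A diminished third up from D##3 is F#3.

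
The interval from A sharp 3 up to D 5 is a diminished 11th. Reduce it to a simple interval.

d4

Subtracting seven from the interval number removes an octave: 11 − 7 = 4.
That makes a diminished eleventh a compound diminished fourth — an octave plus a diminished fourth.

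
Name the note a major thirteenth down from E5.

G3

Counting six letter names plus an octave down from E lands on G.
A major thirteenth spans 21 semitones, so from E5 the target pitch is G3.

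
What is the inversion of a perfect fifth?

Interval numbers invert to sum to nine: 5 + 4 = 9, so a fifth inverts to a fourth.
Quality inverts too: perfect stays perfect. That makes the inversion a perfect fourth.

P4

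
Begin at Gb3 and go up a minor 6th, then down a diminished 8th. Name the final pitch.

Eb3

Gb3 up a minor sixth → Ebb4 (8 semitones).
Ebb4 down a diminished octave → Eb3 (11 semitones).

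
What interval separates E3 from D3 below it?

major second

Descending from E3 to D3 is the same interval as ascending D3 to E3.
D to E spans two letter names (D-E), so the interval is some kind of second.
D3 to E3 is 2 semitones, matching the major second exactly, so the quality is major.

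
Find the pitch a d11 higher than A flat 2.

The eleventh's letter: A up four letter names plus an octave → D.
Moving 16 semitones up from Ab2 (the size of a diminished eleventh) reaches Dbb4.

D double-flat 4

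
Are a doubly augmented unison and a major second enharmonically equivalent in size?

Yes

A doubly augmented unison spans 2 semitones, and a major second also spans 2 semitones — they're enharmonic.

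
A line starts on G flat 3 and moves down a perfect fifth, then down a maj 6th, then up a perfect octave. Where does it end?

A perfect fifth down from Gb3 is Cb3.
Cb3 down a major sixth → Ebb2 (9 semitones).
Up a perfect octave from Ebb2: Ebb3 (12 semitones up).

E double-flat 3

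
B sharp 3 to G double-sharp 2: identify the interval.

minor tenth

Descending from B#3 to G##2 is the same interval as ascending G##2 to B#3.
G to B spans three letter names (G-A-B), plus an octave, so the interval is some kind of tenth.
At 15 semitones, G##2→B#3 falls one short of a major tenth: minor.
(Equivalently, a compound minor third: a minor third plus an octave.)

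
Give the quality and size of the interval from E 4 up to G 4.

E to G spans three letter names (E-F-G): a third.
A major third would be 4 semitones, but E4 to G4 is 3 — one semitone narrower, making it a minor third.

minor third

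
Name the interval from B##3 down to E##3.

perfect fifth

Descending from B##3 to E##3 is the same interval as ascending E##3 to B##3.
E to B spans five letter names (E-F-G-A-B) — that makes it a fifth of some quality.
Counting semitones, E##3→B##3 is 7, which is the perfect fifth.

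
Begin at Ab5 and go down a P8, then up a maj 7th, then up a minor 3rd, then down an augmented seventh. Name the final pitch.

Cbb5

A perfect octave down from Ab5 is Ab4.
Ab4 up a major seventh → G5 (11 semitones).
A minor third up from G5 is Bb5.
An augmented seventh down from Bb5 is Cbb5.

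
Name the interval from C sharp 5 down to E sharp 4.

minor sixth

Descending from C#5 to E#4 is the same interval as ascending E#4 to C#5.
E to C spans six letter names (E-F-G-A-B-C) — that makes it a sixth of some quality.
A major sixth would be 9 semitones, but E#4 to C#5 is 8 — one semitone narrower, making it a minor sixth.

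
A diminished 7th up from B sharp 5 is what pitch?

A 6

The seventh takes the letter from B up to A.
A diminished seventh spans 9 semitones, so from B#5 the target pitch is A6.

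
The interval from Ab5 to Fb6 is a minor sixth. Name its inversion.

Interval numbers invert to sum to nine: 6 + 3 = 9, so a sixth inverts to a third.
Quality inverts too: minor becomes major. That makes the inversion a major third.

major 3rd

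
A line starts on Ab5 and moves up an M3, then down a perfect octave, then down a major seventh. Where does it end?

Db4

A major third up from Ab5 is C6.
C6 down a perfect octave → C5 (12 semitones).
Down a major seventh from C5: Db4 (11 semitones down).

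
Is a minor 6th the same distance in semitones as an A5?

A minor sixth spans 8 semitones, and an augmented fifth also spans 8 semitones — they're enharmonic.

Yes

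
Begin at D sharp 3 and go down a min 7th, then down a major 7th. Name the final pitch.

Down a minor seventh from D#3: E#2 (10 semitones down).
Down a major seventh from E#2: F#1 (11 semitones down).

F sharp 1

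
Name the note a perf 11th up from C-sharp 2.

F-sharp 3

Four letters up from C (plus an octave) reaches F.
Moving 17 semitones up from C#2 (the size of a perfect eleventh) reaches F#3.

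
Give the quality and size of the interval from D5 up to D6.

perfect 8th

D to D is the same letter name, plus an octave: an octave.
The perfect octave spans 12 semitones, and D5 to D6 is exactly 12 semitones — so this is a perfect octave.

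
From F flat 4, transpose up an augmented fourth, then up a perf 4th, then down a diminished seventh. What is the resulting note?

F sharp 4

Fb4 up an augmented fourth → Bb4 (6 semitones).
Bb4 up a perfect fourth → Eb5 (5 semitones).
Down a diminished seventh from Eb5: F#4 (9 semitones down).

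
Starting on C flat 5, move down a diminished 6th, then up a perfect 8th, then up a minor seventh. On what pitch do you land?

Down a diminished sixth from Cb5: E4 (7 semitones down).
Up a perfect octave from E4: E5 (12 semitones up).
A minor seventh up from E5 is D6.

D 6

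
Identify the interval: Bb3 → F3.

Descending from Bb3 to F3 is the same interval as ascending F3 to Bb3.
F to B spans four letter names (F-G-A-B): a fourth.
The perfect fourth spans 5 semitones, and F3 to Bb3 is exactly 5 semitones — so this is a perfect fourth.

perfect fourth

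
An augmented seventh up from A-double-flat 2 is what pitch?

Seven letter names up from A: G.
Moving 12 semitones up from Abb2 (the size of an augmented seventh) reaches G3.

G 3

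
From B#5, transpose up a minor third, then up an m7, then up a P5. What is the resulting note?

Up a minor third from B#5: D#6 (3 semitones up).
A minor seventh up from D#6 is C#7.
Up a perfect fifth from C#7: G#7 (7 semitones up).

G#7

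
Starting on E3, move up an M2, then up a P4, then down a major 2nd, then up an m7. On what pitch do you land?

G4

A major second up from E3 is F#3.
F#3 up a perfect fourth → B3 (5 semitones).
A major second down from B3 is A3.
A3 up a minor seventh → G4 (10 semitones).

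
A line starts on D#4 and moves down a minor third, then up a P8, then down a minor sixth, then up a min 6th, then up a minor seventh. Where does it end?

Down a minor third from D#4: B#3 (3 semitones down).
A perfect octave up from B#3 is B#4.
A minor sixth down from B#4 is D##4.
A minor sixth up from D##4 is B#4.
B#4 up a minor seventh → A#5 (10 semitones).

A#5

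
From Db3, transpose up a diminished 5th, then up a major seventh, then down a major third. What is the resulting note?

Db3 up a diminished fifth → Abb3 (6 semitones).
A major seventh up from Abb3 is Gb4.
Down a major third from Gb4: Ebb4 (4 semitones down).

Ebb4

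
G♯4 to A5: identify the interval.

G to A spans two letter names (G-A), plus an octave — that makes it a ninth of some quality.
G#4 to A5 is 13 semitones, a half step short of the major ninth (14), so this is minor.
(Equivalently, a compound minor second: a minor second plus an octave.)

minor 9th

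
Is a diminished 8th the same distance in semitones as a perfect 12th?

A diminished octave is 11 semitones but a perfect twelfth is 19 semitones — different sizes.

No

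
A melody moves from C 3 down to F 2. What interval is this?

perfect fifth

Descending from C3 to F2 is the same interval as ascending F2 to C3.
F to C spans five letter names (F-G-A-B-C), so the interval is some kind of fifth.
F2 to C3 is 7 semitones, matching the perfect fifth exactly, so the quality is perfect.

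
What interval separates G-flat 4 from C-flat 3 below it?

perfect 12th

Descending from Gb4 to Cb3 is the same interval as ascending Cb3 to Gb4.
C to G spans five letter names (C-D-E-F-G), plus an octave: a twelfth.
Cb3 to Gb4 is 19 semitones, matching the perfect twelfth exactly, so the quality is perfect.
(Equivalently, a compound perfect fifth: a perfect fifth plus an octave.)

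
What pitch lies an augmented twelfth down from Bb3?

Ebb2

Five letters down from B (plus an octave) reaches E.
Moving 20 semitones down from Bb3 (the size of an augmented twelfth) reaches Ebb2.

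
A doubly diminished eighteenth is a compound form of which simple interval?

dd4

Each octave removed subtracts seven from the number: 18 − 14 = 4.
So a doubly diminished eighteenth is 2 octaves plus a doubly diminished fourth. The quality is unchanged.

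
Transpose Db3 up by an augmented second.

Counting two letter names up from D lands on E.
Moving 3 semitones up from Db3 (the size of an augmented second) reaches E3.

E3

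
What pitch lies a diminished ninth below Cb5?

B3

Counting two letter names plus an octave down from C lands on B.
A diminished ninth spans 12 semitones, so from Cb5 the target pitch is B3.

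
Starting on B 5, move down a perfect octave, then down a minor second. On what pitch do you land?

A perfect octave down from B5 is B4.
Down a minor second from B4: A#4 (1 semitone down).

A sharp 4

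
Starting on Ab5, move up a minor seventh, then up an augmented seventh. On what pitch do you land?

Up a minor seventh from Ab5: Gb6 (10 semitones up).
An augmented seventh up from Gb6 is F#7.

F#7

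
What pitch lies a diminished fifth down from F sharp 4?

The fifth takes the letter from F down to B.
Moving 6 semitones down from F#4 (the size of a diminished fifth) reaches B#3.

B sharp 3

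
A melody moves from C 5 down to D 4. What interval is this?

Descending from C5 to D4 is the same interval as ascending D4 to C5.
D to C spans seven letter names (D-E-F-G-A-B-C), so the interval is some kind of seventh.
A major seventh would be 11 semitones, but D4 to C5 is 10 — one semitone narrower, making it a minor seventh.

minor seventh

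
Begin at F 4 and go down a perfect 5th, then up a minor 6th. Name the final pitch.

G flat 4

A perfect fifth down from F4 is Bb3.
Bb3 up a minor sixth → Gb4 (8 semitones).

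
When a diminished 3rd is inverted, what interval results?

Inverted interval numbers add to nine, so a third pairs with a sixth (3 + 6 = 9).
Quality inverts too: diminished becomes augmented. That makes the inversion an augmented sixth.

augmented 6th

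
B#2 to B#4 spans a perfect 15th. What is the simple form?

Take out an octave (7 from the number): 15 − 7 = 8.
That makes a perfect fifteenth a compound perfect octave — an octave plus a perfect octave.

perfect octave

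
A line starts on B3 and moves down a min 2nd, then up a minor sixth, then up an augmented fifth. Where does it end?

A minor second down from B3 is A#3.
A minor sixth up from A#3 is F#4.
F#4 up an augmented fifth → C##5 (8 semitones).

C##5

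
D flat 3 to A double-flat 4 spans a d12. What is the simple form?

diminished fifth

Subtracting seven from the interval number removes an octave: 12 − 7 = 5.
Quality carries through unchanged, so the simple form is a diminished fifth.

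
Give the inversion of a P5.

Interval numbers invert to sum to nine: 5 + 4 = 9, so a fifth inverts to a fourth.
And perfect stays perfect under inversion, so we get a perfect fourth.

P4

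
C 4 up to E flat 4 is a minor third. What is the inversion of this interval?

M6

Inverted interval numbers add to nine, so a third pairs with a sixth (3 + 6 = 9).
The quality also flips — minor becomes major — giving a major sixth.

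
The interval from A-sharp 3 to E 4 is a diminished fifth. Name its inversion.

A4

Inverted interval numbers add to nine, so a fifth pairs with a fourth (5 + 4 = 9).
The quality also flips — diminished becomes augmented — giving an augmented fourth.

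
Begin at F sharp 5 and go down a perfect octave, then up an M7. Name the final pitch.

E sharp 5

A perfect octave down from F#5 is F#4.
A major seventh up from F#4 is E#5.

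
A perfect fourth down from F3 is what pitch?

C3

Four letter names down from F: C.
Moving 5 semitones down from F3 (the size of a perfect fourth) reaches C3.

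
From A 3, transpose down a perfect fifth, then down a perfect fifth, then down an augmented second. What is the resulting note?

A3 down a perfect fifth → D3 (7 semitones).
A perfect fifth down from D3 is G2.
Down an augmented second from G2: Fb2 (3 semitones down).

F flat 2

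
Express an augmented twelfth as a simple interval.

Subtracting seven from the interval number removes an octave: 12 − 7 = 5.
That makes an augmented twelfth a compound augmented fifth — an octave plus an augmented fifth.

augmented 5th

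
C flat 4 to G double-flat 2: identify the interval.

A11

Descending from Cb4 to Gbb2 is the same interval as ascending Gbb2 to Cb4.
G to C spans four letter names (G-A-B-C), plus an octave, so the interval is some kind of eleventh.
Gbb2 to Cb4 spans 18 semitones — one semitone wider than the perfect eleventh (17) — giving an augmented eleventh.
(Equivalently, a compound augmented fourth: an augmented fourth plus an octave.)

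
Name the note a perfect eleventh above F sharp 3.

B 4

Four letters up from F (plus an octave) reaches B.
A perfect eleventh spans 17 semitones, so from F#3 the target pitch is B4.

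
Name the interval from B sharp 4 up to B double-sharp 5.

augmented octave

B to B is the same letter name, plus an octave, so the interval is some kind of octave.
B#4 to B##5 spans 13 semitones — one semitone wider than the perfect octave (12) — giving an augmented octave.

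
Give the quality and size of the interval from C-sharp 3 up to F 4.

diminished eleventh

C to F spans four letter names (C-D-E-F), plus an octave: an eleventh.
C#3 to F4 spans 16 semitones — one semitone narrower than the perfect eleventh (17) — giving a diminished eleventh.
(Equivalently, a compound diminished fourth: a diminished fourth plus an octave.)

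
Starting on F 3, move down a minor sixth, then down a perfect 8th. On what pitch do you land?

A 1

F3 down a minor sixth → A2 (8 semitones).
A2 down a perfect octave → A1 (12 semitones).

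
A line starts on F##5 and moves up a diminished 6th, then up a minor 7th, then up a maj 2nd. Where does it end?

F##5 up a diminished sixth → D6 (7 semitones).
D6 up a minor seventh → C7 (10 semitones).
A major second up from C7 is D7.

D7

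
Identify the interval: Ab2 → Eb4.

perfect twelfth

A to E spans five letter names (A-B-C-D-E), plus an octave, so the interval is some kind of twelfth.
The perfect twelfth spans 19 semitones, and Ab2 to Eb4 is exactly 19 semitones — so this is a perfect twelfth.
(Equivalently, a compound perfect fifth: a perfect fifth plus an octave.)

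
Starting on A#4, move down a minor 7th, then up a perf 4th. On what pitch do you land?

E#4

Down a minor seventh from A#4: B#3 (10 semitones down).
B#3 up a perfect fourth → E#4 (5 semitones).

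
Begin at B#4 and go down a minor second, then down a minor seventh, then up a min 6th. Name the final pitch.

G##4

B#4 down a minor second → A##4 (1 semitone).
Down a minor seventh from A##4: B##3 (10 semitones down).
Up a minor sixth from B##3: G##4 (8 semitones up).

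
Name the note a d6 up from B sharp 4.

G 5

Six letter names up from B: G.
Moving 7 semitones up from B#4 (the size of a diminished sixth) reaches G5.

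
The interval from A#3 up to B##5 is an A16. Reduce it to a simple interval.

Each octave removed subtracts seven from the number: 16 − 14 = 2.
Quality carries through unchanged, so the simple form is an augmented second.

augmented second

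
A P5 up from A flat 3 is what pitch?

E flat 4

Five letter names up from A: E.
A perfect fifth spans 7 semitones, so from Ab3 the target pitch is Eb4.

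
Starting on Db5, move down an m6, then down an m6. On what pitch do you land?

A minor sixth down from Db5 is F4.
A minor sixth down from F4 is A3.

A3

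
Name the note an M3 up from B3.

The third takes the letter from B up to D.
A major third spans 4 semitones, so from B3 the target pitch is D#4.

D#4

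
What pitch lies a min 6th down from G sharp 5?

B sharp 4

The sixth takes the letter from G down to B.
A minor sixth spans 8 semitones, so from G#5 the target pitch is B#4.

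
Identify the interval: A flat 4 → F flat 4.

Descending from Ab4 to Fb4 is the same interval as ascending Fb4 to Ab4.
F to A spans three letter names (F-G-A): a third.
The major third spans 4 semitones, and Fb4 to Ab4 is exactly 4 semitones — so this is a major third.

major third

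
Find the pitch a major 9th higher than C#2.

D#3

The ninth's letter: C up two letter names plus an octave → D.
Moving 14 semitones up from C#2 (the size of a major ninth) reaches D#3.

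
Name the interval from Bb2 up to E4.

augmented 11th

B to E spans four letter names (B-C-D-E), plus an octave: an eleventh.
Bb2 to E4 spans 18 semitones — one semitone wider than the perfect eleventh (17) — giving an augmented eleventh.
(Equivalently, a compound augmented fourth: an augmented fourth plus an octave.)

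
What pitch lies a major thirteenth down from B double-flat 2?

D double-flat 1

Counting six letter names plus an octave down from B lands on D.
Moving 21 semitones down from Bbb2 (the size of a major thirteenth) reaches Dbb1.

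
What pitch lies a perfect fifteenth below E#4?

E#2

A fifteenth keeps the letter name E, two octaves down from E.
A perfect fifteenth is 24 semitones; 24 semitones down from E#4 gives E#2.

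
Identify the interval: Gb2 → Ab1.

minor seventh

Descending from Gb2 to Ab1 is the same interval as ascending Ab1 to Gb2.
A to G spans seven letter names (A-B-C-D-E-F-G): a seventh.
At 10 semitones, Ab1→Gb2 falls one short of a major seventh: minor.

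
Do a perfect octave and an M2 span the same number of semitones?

No

A perfect octave is 12 semitones but a major second is 2 semitones — different sizes.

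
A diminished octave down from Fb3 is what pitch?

An octave keeps the letter name F, an octave down from F.
A diminished octave spans 11 semitones, so from Fb3 the target pitch is F2.

F2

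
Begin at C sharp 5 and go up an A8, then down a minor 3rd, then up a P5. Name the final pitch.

E double-sharp 6

Up an augmented octave from C#5: C##6 (13 semitones up).
C##6 down a minor third → A##5 (3 semitones).
A perfect fifth up from A##5 is E##6.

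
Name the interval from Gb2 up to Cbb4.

d11

G to C spans four letter names (G-A-B-C), plus an octave — that makes it an eleventh of some quality.
A perfect eleventh would be 17 semitones; Gb2 to Cbb4 is 16, one semitone narrower, so the interval is diminished.
(Equivalently, a compound diminished fourth: a diminished fourth plus an octave.)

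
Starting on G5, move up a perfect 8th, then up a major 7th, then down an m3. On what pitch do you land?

D#7

Up a perfect octave from G5: G6 (12 semitones up).
A major seventh up from G6 is F#7.
F#7 down a minor third → D#7 (3 semitones).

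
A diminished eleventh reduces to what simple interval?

diminished fourth

Take out an octave (7 from the number): 11 − 7 = 4.
Quality carries through unchanged, so the simple form is a diminished fourth.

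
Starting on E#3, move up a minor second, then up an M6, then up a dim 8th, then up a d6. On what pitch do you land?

Bbb5

A minor second up from E#3 is F#3.
F#3 up a major sixth → D#4 (9 semitones).
D#4 up a diminished octave → D5 (11 semitones).
D5 up a diminished sixth → Bbb5 (7 semitones).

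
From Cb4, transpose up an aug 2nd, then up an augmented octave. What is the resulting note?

Cb4 up an augmented second → D4 (3 semitones).
Up an augmented octave from D4: D#5 (13 semitones up).

D#5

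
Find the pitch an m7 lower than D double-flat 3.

Seven letter names down from D: E.
A minor seventh is 10 semitones; 10 semitones down from Dbb3 gives Ebb2.

E double-flat 2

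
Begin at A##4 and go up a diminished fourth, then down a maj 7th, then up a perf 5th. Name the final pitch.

B4

A diminished fourth up from A##4 is D#5.
D#5 down a major seventh → E4 (11 semitones).
Up a perfect fifth from E4: B4 (7 semitones up).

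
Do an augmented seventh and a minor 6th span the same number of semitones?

No

An augmented seventh spans 12 semitones; a minor sixth spans 8 semitones. They differ by 4.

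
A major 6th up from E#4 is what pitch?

The sixth takes the letter from E up to C.
A major sixth spans 9 semitones, so from E#4 the target pitch is C##5.

C##5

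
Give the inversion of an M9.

m7

First reduce the compound major ninth to its simple form, a major second.
The rule of nine gives the new number: 9 − 2 = 7, so a second becomes a seventh.
The quality also flips — major becomes minor — giving a minor seventh.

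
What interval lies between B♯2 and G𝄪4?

B to G spans six letter names (B-C-D-E-F-G), plus an octave: a thirteenth.
Counting semitones, B#2→G##4 is 21, which is the major thirteenth.
(Equivalently, a compound major sixth: a major sixth plus an octave.)

major thirteenth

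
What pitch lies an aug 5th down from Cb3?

Five letter names down from C: F.
An augmented fifth spans 8 semitones, so from Cb3 the target pitch is Fbb2.

Fbb2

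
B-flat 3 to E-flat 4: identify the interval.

perfect fourth

B to E spans four letter names (B-C-D-E), so the interval is some kind of fourth.
Counting semitones, Bb3→Eb4 is 5, which is the perfect fourth.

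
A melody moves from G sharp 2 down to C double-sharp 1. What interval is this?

Descending from G#2 to C##1 is the same interval as ascending C##1 to G#2.
C to G spans five letter names (C-D-E-F-G), plus an octave: a twelfth.
The perfect twelfth is 19 semitones; here we have 18, one semitone narrower: diminished.
(Equivalently, a compound diminished fifth: a diminished fifth plus an octave.)

d12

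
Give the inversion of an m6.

Inverted interval numbers add to nine, so a sixth pairs with a third (6 + 3 = 9).
And minor becomes major under inversion, so we get a major third.

M3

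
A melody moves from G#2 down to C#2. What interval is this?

Descending from G#2 to C#2 is the same interval as ascending C#2 to G#2.
C to G spans five letter names (C-D-E-F-G) — that makes it a fifth of some quality.
C#2 to G#2 is 7 semitones, matching the perfect fifth exactly, so the quality is perfect.

perfect 5th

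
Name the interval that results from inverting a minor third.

M6

Inverted interval numbers add to nine, so a third pairs with a sixth (3 + 6 = 9).
Quality inverts too: minor becomes major. That makes the inversion a major sixth.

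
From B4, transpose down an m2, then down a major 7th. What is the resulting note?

A minor second down from B4 is A#4.
Down a major seventh from A#4: B3 (11 semitones down).

B3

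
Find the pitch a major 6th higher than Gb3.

Eb4

Six letter names up from G: E.
A major sixth spans 9 semitones, so from Gb3 the target pitch is Eb4.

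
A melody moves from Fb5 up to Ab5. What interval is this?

major third

F to A spans three letter names (F-G-A) — that makes it a third of some quality.
The major third spans 4 semitones, and Fb5 to Ab5 is exactly 4 semitones — so this is a major third.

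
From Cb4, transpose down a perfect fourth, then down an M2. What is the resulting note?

A perfect fourth down from Cb4 is Gb3.
Down a major second from Gb3: Fb3 (2 semitones down).

Fb3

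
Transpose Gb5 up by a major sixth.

Counting six letter names up from G lands on E.
A major sixth is 9 semitones; 9 semitones up from Gb5 gives Eb6.

Eb6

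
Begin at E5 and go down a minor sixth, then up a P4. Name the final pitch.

C#5

Down a minor sixth from E5: G#4 (8 semitones down).
A perfect fourth up from G#4 is C#5.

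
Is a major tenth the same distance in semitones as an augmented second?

No

A major tenth spans 16 semitones; an augmented second spans 3 semitones. They differ by 13.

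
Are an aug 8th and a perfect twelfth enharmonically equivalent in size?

No

An augmented octave is 13 semitones but a perfect twelfth is 19 semitones — different sizes.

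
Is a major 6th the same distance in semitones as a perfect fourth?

A major sixth is 9 semitones but a perfect fourth is 5 semitones — different sizes.

No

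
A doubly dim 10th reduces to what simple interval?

dd3

Subtracting seven from the interval number removes an octave: 10 − 7 = 3.
So a doubly diminished tenth is an octave plus a doubly diminished third. The quality is unchanged.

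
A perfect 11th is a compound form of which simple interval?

P4

Take out an octave (7 from the number): 11 − 7 = 4.
So a perfect eleventh is an octave plus a perfect fourth. The quality is unchanged.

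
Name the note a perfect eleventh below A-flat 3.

The eleventh's letter: A down four letter names plus an octave → E.
A perfect eleventh spans 17 semitones, so from Ab3 the target pitch is Eb2.

E-flat 2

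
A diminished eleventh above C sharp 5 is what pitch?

F 6

Counting four letter names plus an octave up from C lands on F.
A diminished eleventh is 16 semitones; 16 semitones up from C#5 gives F6.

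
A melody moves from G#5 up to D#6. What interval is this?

perfect fifth

G to D spans five letter names (G-A-B-C-D) — that makes it a fifth of some quality.
G#5 to D#6 is 7 semitones, matching the perfect fifth exactly, so the quality is perfect.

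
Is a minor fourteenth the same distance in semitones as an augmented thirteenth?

A minor fourteenth spans 22 semitones, and an augmented thirteenth also spans 22 semitones — they're enharmonic.

Yes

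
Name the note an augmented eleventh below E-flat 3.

B-double-flat 1

The eleventh's letter: E down four letter names plus an octave → B.
An augmented eleventh spans 18 semitones, so from Eb3 the target pitch is Bbb1.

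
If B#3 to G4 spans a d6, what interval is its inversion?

A3

Inverted interval numbers add to nine, so a sixth pairs with a third (6 + 3 = 9).
And diminished becomes augmented under inversion, so we get an augmented third.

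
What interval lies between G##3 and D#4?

G to D spans five letter names (G-A-B-C-D): a fifth.
A perfect fifth would be 7 semitones; G##3 to D#4 is 6, one semitone narrower, so the interval is diminished.

d5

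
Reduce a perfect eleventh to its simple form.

Each octave removed subtracts seven from the number: 11 − 7 = 4.
So a perfect eleventh is an octave plus a perfect fourth. The quality is unchanged.

perfect fourth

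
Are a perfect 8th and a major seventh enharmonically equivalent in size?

A perfect octave is 12 semitones but a major seventh is 11 semitones — different sizes.

No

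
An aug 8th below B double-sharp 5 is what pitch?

B sharp 4

For an octave the letter name doesn't change: still B, an octave down.
An augmented octave is 13 semitones; 13 semitones down from B##5 gives B#4.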